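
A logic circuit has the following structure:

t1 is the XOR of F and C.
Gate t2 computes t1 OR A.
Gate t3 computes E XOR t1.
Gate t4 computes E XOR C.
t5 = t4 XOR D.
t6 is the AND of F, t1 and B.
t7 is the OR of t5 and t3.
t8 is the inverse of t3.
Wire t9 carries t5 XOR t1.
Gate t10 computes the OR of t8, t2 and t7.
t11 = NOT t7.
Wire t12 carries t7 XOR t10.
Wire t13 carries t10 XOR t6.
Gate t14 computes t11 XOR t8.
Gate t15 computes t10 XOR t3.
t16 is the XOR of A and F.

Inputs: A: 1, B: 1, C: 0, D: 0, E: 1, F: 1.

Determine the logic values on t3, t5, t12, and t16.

t1 = F XOR C = 1 XOR 0 = 1
t2 = t1 OR A = 1 OR 1 = 1
t3 = E XOR t1 = 1 XOR 1 = 0
t4 = E XOR C = 1 XOR 0 = 1
t5 = t4 XOR D = 1 XOR 0 = 1
t7 = t5 OR t3 = 1 OR 0 = 1
t8 = NOT t3 = NOT 0 = 1
t10 = t8 OR t2 OR t7 = 1 OR 1 OR 1 = 1
t12 = t7 XOR t10 = 1 XOR 1 = 0
t16 = A XOR F = 1 XOR 1 = 0

t3 = 0, t5 = 1, t12 = 0, t16 = 0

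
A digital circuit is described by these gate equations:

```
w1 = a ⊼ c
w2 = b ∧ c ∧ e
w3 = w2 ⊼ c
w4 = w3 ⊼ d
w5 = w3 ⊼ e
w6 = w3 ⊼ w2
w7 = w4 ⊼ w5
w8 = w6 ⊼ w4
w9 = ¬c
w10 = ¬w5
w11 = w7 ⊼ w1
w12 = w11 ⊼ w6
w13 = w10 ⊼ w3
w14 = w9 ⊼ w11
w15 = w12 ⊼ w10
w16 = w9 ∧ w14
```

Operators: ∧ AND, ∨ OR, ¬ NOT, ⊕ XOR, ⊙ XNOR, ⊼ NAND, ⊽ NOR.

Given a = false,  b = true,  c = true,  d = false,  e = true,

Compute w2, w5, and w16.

w2 = true  w5 = true  w16 = false

w1 = a NAND c = false NAND true = true
w2 = b AND c AND e = true AND true AND true = true
w3 = w2 NAND c = true NAND true = false
w4 = w3 NAND d = false NAND false = true
w5 = w3 NAND e = false NAND true = true
w7 = w4 NAND w5 = true NAND true = false
w9 = NOT c = NOT true = false
w11 = w7 NAND w1 = false NAND true = true
w14 = w9 NAND w11 = false NAND true = true
w16 = w9 AND w14 = false AND true = false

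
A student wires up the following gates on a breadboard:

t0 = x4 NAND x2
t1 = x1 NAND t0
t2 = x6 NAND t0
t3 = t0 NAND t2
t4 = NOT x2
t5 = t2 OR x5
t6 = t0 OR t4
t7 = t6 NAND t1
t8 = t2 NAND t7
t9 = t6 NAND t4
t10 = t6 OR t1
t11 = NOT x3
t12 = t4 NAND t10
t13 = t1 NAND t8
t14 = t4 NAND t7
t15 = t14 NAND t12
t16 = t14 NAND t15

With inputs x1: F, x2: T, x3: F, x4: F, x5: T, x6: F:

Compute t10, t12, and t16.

t10 = T  t12 = T  t16 = T

t0 = x4 NAND x2 = F NAND T = T
t1 = x1 NAND t0 = F NAND T = T
t4 = NOT x2 = NOT T = F
t6 = t0 OR t4 = T OR F = T
t7 = t6 NAND t1 = T NAND T = F
t10 = t6 OR t1 = T OR T = T
t12 = t4 NAND t10 = F NAND T = T
t14 = t4 NAND t7 = F NAND F = T
t15 = t14 NAND t12 = T NAND T = F
t16 = t14 NAND t15 = T NAND F = T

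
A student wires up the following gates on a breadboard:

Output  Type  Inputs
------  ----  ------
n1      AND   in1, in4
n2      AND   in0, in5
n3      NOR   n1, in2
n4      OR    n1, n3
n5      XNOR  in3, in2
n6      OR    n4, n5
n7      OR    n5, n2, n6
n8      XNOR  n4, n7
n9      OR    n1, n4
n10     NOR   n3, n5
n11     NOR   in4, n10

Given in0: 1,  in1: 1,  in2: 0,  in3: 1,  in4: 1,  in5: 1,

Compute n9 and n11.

n9 = 1  n11 = 0

n1 = in1 AND in4 = 1 AND 1 = 1
n3 = n1 NOR in2 = 1 NOR 0 = 0
n4 = n1 OR n3 = 1 OR 0 = 1
n5 = in3 XNOR in2 = 1 XNOR 0 = 0
n9 = n1 OR n4 = 1 OR 1 = 1
n10 = n3 NOR n5 = 0 NOR 0 = 1
n11 = in4 NOR n10 = 1 NOR 1 = 0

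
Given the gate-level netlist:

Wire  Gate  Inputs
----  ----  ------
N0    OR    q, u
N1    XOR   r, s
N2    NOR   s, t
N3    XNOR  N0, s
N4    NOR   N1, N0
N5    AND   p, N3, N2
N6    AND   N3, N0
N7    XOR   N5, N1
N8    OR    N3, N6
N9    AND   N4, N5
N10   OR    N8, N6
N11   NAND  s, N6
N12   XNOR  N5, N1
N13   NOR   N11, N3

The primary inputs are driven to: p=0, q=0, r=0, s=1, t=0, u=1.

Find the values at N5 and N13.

N5 = 0  N13 = 0

N0 = q OR u = 0 OR 1 = 1
N2 = s NOR t = 1 NOR 0 = 0
N3 = N0 XNOR s = 1 XNOR 1 = 1
N5 = p AND N3 AND N2 = 0 AND 1 AND 0 = 0
N6 = N3 AND N0 = 1 AND 1 = 1
N11 = s NAND N6 = 1 NAND 1 = 0
N13 = N11 NOR N3 = 0 NOR 1 = 0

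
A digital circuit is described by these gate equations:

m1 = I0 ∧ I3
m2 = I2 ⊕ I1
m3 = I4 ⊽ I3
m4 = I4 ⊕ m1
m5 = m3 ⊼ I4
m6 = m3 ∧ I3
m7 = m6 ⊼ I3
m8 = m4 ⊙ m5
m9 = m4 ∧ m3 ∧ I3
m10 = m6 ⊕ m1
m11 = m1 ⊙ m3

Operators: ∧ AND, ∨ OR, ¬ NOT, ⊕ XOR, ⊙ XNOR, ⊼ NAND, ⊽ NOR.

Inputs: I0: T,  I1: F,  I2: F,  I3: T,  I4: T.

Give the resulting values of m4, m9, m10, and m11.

m1 = I0 AND I3 = T AND T = T
m3 = I4 NOR I3 = T NOR T = F
m4 = I4 XOR m1 = T XOR T = F
m6 = m3 AND I3 = F AND T = F
m9 = m4 AND m3 AND I3 = F AND F AND T = F
m10 = m6 XOR m1 = F XOR T = T
m11 = m1 XNOR m3 = T XNOR F = F

m4 = F, m9 = F, m10 = T, m11 = F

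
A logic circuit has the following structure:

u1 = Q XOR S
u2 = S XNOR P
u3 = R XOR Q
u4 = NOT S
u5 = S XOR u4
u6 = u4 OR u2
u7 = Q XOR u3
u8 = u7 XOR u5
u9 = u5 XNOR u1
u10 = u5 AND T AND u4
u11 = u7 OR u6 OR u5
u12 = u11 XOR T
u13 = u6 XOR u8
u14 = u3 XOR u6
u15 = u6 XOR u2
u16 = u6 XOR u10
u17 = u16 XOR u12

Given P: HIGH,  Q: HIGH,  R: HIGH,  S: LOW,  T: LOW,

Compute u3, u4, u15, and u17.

u3 = LOW, u4 = HIGH, u15 = HIGH, u17 = LOW

u2 = S XNOR P = LOW XNOR HIGH = LOW
u3 = R XOR Q = HIGH XOR HIGH = LOW
u4 = NOT S = NOT LOW = HIGH
u5 = S XOR u4 = LOW XOR HIGH = HIGH
u6 = u4 OR u2 = HIGH OR LOW = HIGH
u7 = Q XOR u3 = HIGH XOR LOW = HIGH
u10 = u5 AND T AND u4 = HIGH AND LOW AND HIGH = LOW
u11 = u7 OR u6 OR u5 = HIGH OR HIGH OR HIGH = HIGH
u12 = u11 XOR T = HIGH XOR LOW = HIGH
u15 = u6 XOR u2 = HIGH XOR LOW = HIGH
u16 = u6 XOR u10 = HIGH XOR LOW = HIGH
u17 = u16 XOR u12 = HIGH XOR HIGH = LOW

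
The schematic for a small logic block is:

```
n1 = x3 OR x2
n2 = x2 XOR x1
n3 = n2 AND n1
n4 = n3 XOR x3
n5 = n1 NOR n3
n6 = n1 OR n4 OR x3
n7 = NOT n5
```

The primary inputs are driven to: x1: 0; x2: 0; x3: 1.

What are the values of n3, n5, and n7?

n3 = 0; n5 = 0; n7 = 1

n1 = x3 OR x2 = 1 OR 0 = 1
n2 = x2 XOR x1 = 0 XOR 0 = 0
n3 = n2 AND n1 = 0 AND 1 = 0
n5 = n1 NOR n3 = 1 NOR 0 = 0
n7 = NOT n5 = NOT 0 = 1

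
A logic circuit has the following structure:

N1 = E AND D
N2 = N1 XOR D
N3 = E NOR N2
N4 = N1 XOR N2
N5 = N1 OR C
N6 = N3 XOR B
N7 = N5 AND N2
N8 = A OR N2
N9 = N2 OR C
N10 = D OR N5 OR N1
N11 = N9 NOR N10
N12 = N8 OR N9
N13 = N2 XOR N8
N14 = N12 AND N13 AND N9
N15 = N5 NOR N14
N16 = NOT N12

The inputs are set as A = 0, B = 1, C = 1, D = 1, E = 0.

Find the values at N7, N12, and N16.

N1 = E AND D = 0 AND 1 = 0
N2 = N1 XOR D = 0 XOR 1 = 1
N5 = N1 OR C = 0 OR 1 = 1
N7 = N5 AND N2 = 1 AND 1 = 1
N8 = A OR N2 = 0 OR 1 = 1
N9 = N2 OR C = 1 OR 1 = 1
N12 = N8 OR N9 = 1 OR 1 = 1
N16 = NOT N12 = NOT 1 = 0

N7 = 1; N12 = 1; N16 = 0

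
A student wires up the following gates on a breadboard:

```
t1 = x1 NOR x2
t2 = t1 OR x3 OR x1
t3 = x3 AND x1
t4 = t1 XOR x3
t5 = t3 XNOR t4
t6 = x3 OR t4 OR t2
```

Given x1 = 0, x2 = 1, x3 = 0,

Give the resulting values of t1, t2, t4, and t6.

t1 = x1 NOR x2 = 0 NOR 1 = 0
t2 = t1 OR x3 OR x1 = 0 OR 0 OR 0 = 0
t4 = t1 XOR x3 = 0 XOR 0 = 0
t6 = x3 OR t4 OR t2 = 0 OR 0 OR 0 = 0

t1 = 0, t2 = 0, t4 = 0, t6 = 0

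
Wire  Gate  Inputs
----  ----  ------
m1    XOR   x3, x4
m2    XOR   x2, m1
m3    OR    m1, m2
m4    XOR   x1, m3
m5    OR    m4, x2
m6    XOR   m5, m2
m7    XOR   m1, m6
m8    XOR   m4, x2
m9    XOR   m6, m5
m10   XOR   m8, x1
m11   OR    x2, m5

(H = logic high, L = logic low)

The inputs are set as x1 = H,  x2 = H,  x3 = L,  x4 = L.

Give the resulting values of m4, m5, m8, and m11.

m4 = L; m5 = H; m8 = H; m11 = H

m1 = x3 XOR x4 = L XOR L = L
m2 = x2 XOR m1 = H XOR L = H
m3 = m1 OR m2 = L OR H = H
m4 = x1 XOR m3 = H XOR H = L
m5 = m4 OR x2 = L OR H = H
m8 = m4 XOR x2 = L XOR H = H
m11 = x2 OR m5 = H OR H = H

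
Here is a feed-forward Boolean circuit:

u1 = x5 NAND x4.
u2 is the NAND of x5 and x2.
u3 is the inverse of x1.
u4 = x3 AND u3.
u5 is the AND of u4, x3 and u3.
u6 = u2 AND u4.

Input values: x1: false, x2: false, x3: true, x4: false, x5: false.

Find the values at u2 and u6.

u2 = x5 NAND x2 = false NAND false = true
u3 = NOT x1 = NOT false = true
u4 = x3 AND u3 = true AND true = true
u6 = u2 AND u4 = true AND true = true

u2 = true, u6 = true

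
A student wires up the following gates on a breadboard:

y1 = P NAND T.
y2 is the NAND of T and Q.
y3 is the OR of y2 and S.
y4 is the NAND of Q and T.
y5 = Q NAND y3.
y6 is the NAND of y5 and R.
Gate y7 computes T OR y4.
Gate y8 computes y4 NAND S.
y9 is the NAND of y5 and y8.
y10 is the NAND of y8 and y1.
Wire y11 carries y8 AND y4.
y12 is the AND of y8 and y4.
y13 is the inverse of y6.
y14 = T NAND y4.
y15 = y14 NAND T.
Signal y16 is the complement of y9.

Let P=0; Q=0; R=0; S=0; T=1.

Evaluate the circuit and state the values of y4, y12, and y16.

y4 = 1, y12 = 1, y16 = 1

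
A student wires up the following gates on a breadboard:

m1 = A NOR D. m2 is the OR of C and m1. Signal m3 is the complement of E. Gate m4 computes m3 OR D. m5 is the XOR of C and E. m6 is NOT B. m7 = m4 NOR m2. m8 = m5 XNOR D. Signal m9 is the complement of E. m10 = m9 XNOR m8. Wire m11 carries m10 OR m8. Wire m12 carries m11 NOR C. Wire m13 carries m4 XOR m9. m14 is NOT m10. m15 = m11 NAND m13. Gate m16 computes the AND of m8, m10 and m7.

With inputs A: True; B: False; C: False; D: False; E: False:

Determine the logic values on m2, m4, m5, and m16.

m1 = A NOR D = True NOR False = False
m2 = C OR m1 = False OR False = False
m3 = NOT E = NOT False = True
m4 = m3 OR D = True OR False = True
m5 = C XOR E = False XOR False = False
m7 = m4 NOR m2 = True NOR False = False
m8 = m5 XNOR D = False XNOR False = True
m9 = NOT E = NOT False = True
m10 = m9 XNOR m8 = True XNOR True = True
m16 = m8 AND m10 AND m7 = True AND True AND False = False

m2 = False; m4 = True; m5 = False; m16 = False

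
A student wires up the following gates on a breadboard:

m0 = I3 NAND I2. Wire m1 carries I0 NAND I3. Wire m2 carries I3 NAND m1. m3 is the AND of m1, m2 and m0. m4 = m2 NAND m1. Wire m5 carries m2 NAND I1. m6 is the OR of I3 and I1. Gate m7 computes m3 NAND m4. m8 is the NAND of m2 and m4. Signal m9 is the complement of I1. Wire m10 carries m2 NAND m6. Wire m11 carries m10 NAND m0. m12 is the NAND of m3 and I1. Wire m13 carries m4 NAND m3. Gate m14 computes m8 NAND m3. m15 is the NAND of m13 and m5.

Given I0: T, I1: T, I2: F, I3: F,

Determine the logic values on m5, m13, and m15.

m0 = I3 NAND I2 = F NAND F = T
m1 = I0 NAND I3 = T NAND F = T
m2 = I3 NAND m1 = F NAND T = T
m3 = m1 AND m2 AND m0 = T AND T AND T = T
m4 = m2 NAND m1 = T NAND T = F
m5 = m2 NAND I1 = T NAND T = F
m13 = m4 NAND m3 = F NAND T = T
m15 = m13 NAND m5 = T NAND F = T

m5 = F, m13 = T, m15 = T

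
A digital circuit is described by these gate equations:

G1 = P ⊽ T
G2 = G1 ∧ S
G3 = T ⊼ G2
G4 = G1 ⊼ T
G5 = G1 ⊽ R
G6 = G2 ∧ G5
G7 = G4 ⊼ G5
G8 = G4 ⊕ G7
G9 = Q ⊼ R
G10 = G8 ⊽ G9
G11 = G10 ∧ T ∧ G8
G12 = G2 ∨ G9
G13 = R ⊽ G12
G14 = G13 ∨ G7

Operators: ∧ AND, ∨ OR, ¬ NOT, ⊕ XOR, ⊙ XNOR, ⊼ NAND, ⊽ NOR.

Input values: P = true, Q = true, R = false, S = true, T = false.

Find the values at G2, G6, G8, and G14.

G2 = false, G6 = false, G8 = true, G14 = false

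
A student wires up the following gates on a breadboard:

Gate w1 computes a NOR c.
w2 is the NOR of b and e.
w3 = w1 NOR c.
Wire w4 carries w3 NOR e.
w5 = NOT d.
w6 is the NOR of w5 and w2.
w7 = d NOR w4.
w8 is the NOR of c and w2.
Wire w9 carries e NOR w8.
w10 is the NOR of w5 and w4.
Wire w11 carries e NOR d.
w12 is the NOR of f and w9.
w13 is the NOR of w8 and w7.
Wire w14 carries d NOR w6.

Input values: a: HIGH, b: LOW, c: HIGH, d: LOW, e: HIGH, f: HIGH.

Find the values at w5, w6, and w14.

w5 = HIGH, w6 = LOW, w14 = HIGH

w2 = b NOR e = LOW NOR HIGH = LOW
w5 = NOT d = NOT LOW = HIGH
w6 = w5 NOR w2 = HIGH NOR LOW = LOW
w14 = d NOR w6 = LOW NOR LOW = HIGH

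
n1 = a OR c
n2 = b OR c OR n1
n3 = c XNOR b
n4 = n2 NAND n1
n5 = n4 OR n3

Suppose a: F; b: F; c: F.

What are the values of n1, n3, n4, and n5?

n1 = F; n3 = T; n4 = T; n5 = T

n1 = a OR c = F OR F = F
n2 = b OR c OR n1 = F OR F OR F = F
n3 = c XNOR b = F XNOR F = T
n4 = n2 NAND n1 = F NAND F = T
n5 = n4 OR n3 = T OR T = T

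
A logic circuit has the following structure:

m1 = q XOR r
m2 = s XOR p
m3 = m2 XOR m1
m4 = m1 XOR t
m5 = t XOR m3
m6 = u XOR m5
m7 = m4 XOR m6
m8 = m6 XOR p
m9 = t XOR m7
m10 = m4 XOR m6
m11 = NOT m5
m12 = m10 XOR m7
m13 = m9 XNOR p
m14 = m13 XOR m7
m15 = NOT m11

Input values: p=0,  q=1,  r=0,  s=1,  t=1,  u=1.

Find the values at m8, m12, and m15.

m8 = 0, m12 = 0, m15 = 1

m1 = q XOR r = 1 XOR 0 = 1
m2 = s XOR p = 1 XOR 0 = 1
m3 = m2 XOR m1 = 1 XOR 1 = 0
m4 = m1 XOR t = 1 XOR 1 = 0
m5 = t XOR m3 = 1 XOR 0 = 1
m6 = u XOR m5 = 1 XOR 1 = 0
m7 = m4 XOR m6 = 0 XOR 0 = 0
m8 = m6 XOR p = 0 XOR 0 = 0
m10 = m4 XOR m6 = 0 XOR 0 = 0
m11 = NOT m5 = NOT 1 = 0
m12 = m10 XOR m7 = 0 XOR 0 = 0
m15 = NOT m11 = NOT 0 = 1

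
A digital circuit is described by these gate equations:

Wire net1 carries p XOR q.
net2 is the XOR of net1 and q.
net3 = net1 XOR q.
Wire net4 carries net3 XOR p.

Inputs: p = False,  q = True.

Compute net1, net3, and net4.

net1 = True, net3 = False, net4 = False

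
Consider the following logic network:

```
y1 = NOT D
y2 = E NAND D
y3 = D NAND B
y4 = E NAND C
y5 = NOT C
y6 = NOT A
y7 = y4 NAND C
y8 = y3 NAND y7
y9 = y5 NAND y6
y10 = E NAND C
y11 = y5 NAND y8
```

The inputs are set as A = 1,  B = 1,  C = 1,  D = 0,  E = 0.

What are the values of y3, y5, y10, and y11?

y3 = D NAND B = 0 NAND 1 = 1
y4 = E NAND C = 0 NAND 1 = 1
y5 = NOT C = NOT 1 = 0
y7 = y4 NAND C = 1 NAND 1 = 0
y8 = y3 NAND y7 = 1 NAND 0 = 1
y10 = E NAND C = 0 NAND 1 = 1
y11 = y5 NAND y8 = 0 NAND 1 = 1

y3 = 1, y5 = 0, y10 = 1, y11 = 1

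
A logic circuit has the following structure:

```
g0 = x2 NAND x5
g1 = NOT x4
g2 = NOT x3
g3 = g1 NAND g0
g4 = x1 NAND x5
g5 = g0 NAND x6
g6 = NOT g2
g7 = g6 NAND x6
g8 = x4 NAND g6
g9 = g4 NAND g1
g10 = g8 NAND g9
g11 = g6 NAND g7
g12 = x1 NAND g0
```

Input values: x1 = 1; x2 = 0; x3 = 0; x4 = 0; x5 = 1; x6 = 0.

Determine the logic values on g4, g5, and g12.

g4 = 0; g5 = 1; g12 = 0

g0 = x2 NAND x5 = 0 NAND 1 = 1
g4 = x1 NAND x5 = 1 NAND 1 = 0
g5 = g0 NAND x6 = 1 NAND 0 = 1
g12 = x1 NAND g0 = 1 NAND 1 = 0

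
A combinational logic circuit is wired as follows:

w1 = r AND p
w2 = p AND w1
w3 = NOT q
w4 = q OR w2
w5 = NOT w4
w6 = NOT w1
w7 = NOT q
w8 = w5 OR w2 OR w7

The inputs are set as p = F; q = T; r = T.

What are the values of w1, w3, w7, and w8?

w1 = r AND p = T AND F = F
w2 = p AND w1 = F AND F = F
w3 = NOT q = NOT T = F
w4 = q OR w2 = T OR F = T
w5 = NOT w4 = NOT T = F
w7 = NOT q = NOT T = F
w8 = w5 OR w2 OR w7 = F OR F OR F = F

w1 = F, w3 = F, w7 = F, w8 = F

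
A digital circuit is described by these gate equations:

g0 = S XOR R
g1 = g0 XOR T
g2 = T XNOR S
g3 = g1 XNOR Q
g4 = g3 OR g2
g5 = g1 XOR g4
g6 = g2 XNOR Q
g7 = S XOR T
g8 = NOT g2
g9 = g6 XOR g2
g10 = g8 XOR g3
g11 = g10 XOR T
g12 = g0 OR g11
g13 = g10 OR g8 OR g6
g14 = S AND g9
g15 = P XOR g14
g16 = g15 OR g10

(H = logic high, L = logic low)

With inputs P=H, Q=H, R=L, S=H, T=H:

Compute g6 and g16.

g6 = H  g16 = H

g0 = S XOR R = H XOR L = H
g1 = g0 XOR T = H XOR H = L
g2 = T XNOR S = H XNOR H = H
g3 = g1 XNOR Q = L XNOR H = L
g6 = g2 XNOR Q = H XNOR H = H
g8 = NOT g2 = NOT H = L
g9 = g6 XOR g2 = H XOR H = L
g10 = g8 XOR g3 = L XOR L = L
g14 = S AND g9 = H AND L = L
g15 = P XOR g14 = H XOR L = H
g16 = g15 OR g10 = H OR L = H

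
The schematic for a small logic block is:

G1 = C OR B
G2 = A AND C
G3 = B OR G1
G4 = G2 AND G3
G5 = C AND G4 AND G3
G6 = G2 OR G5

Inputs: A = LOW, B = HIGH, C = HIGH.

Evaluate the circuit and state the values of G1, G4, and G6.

G1 = C OR B = HIGH OR HIGH = HIGH
G2 = A AND C = LOW AND HIGH = LOW
G3 = B OR G1 = HIGH OR HIGH = HIGH
G4 = G2 AND G3 = LOW AND HIGH = LOW
G5 = C AND G4 AND G3 = HIGH AND LOW AND HIGH = LOW
G6 = G2 OR G5 = LOW OR LOW = LOW

G1 = HIGH, G4 = LOW, G6 = LOW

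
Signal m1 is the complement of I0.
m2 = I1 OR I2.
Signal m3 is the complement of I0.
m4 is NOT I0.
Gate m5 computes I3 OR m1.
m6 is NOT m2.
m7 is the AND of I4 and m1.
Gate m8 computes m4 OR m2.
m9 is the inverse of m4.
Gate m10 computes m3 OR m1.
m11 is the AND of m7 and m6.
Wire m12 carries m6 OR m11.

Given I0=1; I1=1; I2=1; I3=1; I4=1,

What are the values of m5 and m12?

m5 = 1, m12 = 0

m1 = NOT I0 = NOT 1 = 0
m2 = I1 OR I2 = 1 OR 1 = 1
m5 = I3 OR m1 = 1 OR 0 = 1
m6 = NOT m2 = NOT 1 = 0
m7 = I4 AND m1 = 1 AND 0 = 0
m11 = m7 AND m6 = 0 AND 0 = 0
m12 = m6 OR m11 = 0 OR 0 = 0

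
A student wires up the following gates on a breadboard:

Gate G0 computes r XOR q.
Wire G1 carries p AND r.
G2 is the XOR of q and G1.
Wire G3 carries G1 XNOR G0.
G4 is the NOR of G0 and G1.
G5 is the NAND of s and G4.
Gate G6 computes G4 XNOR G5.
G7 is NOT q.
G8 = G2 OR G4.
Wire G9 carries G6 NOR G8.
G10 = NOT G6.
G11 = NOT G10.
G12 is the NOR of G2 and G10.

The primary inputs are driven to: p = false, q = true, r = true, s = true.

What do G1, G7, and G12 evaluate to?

G1 = false, G7 = false, G12 = false

G0 = r XOR q = true XOR true = false
G1 = p AND r = false AND true = false
G2 = q XOR G1 = true XOR false = true
G4 = G0 NOR G1 = false NOR false = true
G5 = s NAND G4 = true NAND true = false
G6 = G4 XNOR G5 = true XNOR false = false
G7 = NOT q = NOT true = false
G10 = NOT G6 = NOT false = true
G12 = G2 NOR G10 = true NOR true = false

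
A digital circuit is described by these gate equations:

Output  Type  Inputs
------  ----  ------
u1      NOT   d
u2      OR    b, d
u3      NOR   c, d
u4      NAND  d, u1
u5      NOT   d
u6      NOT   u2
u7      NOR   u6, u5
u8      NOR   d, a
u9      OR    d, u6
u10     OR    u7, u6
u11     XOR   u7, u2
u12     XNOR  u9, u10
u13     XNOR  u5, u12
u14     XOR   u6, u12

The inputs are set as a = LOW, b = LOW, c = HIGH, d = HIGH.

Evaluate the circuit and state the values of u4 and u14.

u1 = NOT d = NOT HIGH = LOW
u2 = b OR d = LOW OR HIGH = HIGH
u4 = d NAND u1 = HIGH NAND LOW = HIGH
u5 = NOT d = NOT HIGH = LOW
u6 = NOT u2 = NOT HIGH = LOW
u7 = u6 NOR u5 = LOW NOR LOW = HIGH
u9 = d OR u6 = HIGH OR LOW = HIGH
u10 = u7 OR u6 = HIGH OR LOW = HIGH
u12 = u9 XNOR u10 = HIGH XNOR HIGH = HIGH
u14 = u6 XOR u12 = LOW XOR HIGH = HIGH

u4 = HIGH, u14 = HIGH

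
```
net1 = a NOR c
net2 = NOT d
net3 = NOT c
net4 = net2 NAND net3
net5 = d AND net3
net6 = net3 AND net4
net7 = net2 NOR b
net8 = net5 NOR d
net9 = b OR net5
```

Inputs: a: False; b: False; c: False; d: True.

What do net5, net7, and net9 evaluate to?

net5 = True; net7 = True; net9 = True

net2 = NOT d = NOT True = False
net3 = NOT c = NOT False = True
net5 = d AND net3 = True AND True = True
net7 = net2 NOR b = False NOR False = True
net9 = b OR net5 = False OR True = True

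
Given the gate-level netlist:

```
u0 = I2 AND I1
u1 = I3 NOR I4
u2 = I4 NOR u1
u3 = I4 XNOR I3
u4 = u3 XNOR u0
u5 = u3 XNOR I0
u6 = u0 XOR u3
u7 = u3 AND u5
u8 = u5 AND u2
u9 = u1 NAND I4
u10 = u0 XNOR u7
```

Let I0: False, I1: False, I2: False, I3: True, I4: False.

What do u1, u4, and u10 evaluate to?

u1 = False, u4 = True, u10 = True

u0 = I2 AND I1 = False AND False = False
u1 = I3 NOR I4 = True NOR False = False
u3 = I4 XNOR I3 = False XNOR True = False
u4 = u3 XNOR u0 = False XNOR False = True
u5 = u3 XNOR I0 = False XNOR False = True
u7 = u3 AND u5 = False AND True = False
u10 = u0 XNOR u7 = False XNOR False = True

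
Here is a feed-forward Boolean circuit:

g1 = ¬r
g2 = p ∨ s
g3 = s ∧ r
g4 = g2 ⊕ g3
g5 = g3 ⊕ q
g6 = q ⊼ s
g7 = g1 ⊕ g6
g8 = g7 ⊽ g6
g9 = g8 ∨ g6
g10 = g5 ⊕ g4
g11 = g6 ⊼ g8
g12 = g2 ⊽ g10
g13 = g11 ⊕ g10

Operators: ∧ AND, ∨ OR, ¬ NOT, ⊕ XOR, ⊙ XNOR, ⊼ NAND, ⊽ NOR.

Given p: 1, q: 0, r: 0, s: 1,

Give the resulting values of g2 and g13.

g2 = 1, g13 = 0

g1 = NOT r = NOT 0 = 1
g2 = p OR s = 1 OR 1 = 1
g3 = s AND r = 1 AND 0 = 0
g4 = g2 XOR g3 = 1 XOR 0 = 1
g5 = g3 XOR q = 0 XOR 0 = 0
g6 = q NAND s = 0 NAND 1 = 1
g7 = g1 XOR g6 = 1 XOR 1 = 0
g8 = g7 NOR g6 = 0 NOR 1 = 0
g10 = g5 XOR g4 = 0 XOR 1 = 1
g11 = g6 NAND g8 = 1 NAND 0 = 1
g13 = g11 XOR g10 = 1 XOR 1 = 0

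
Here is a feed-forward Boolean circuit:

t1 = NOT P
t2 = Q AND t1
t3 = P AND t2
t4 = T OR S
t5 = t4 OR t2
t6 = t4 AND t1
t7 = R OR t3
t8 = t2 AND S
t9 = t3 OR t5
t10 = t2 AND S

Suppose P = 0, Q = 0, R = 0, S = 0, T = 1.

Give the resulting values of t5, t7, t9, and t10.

t1 = NOT P = NOT 0 = 1
t2 = Q AND t1 = 0 AND 1 = 0
t3 = P AND t2 = 0 AND 0 = 0
t4 = T OR S = 1 OR 0 = 1
t5 = t4 OR t2 = 1 OR 0 = 1
t7 = R OR t3 = 0 OR 0 = 0
t9 = t3 OR t5 = 0 OR 1 = 1
t10 = t2 AND S = 0 AND 0 = 0

t5 = 1, t7 = 0, t9 = 1, t10 = 0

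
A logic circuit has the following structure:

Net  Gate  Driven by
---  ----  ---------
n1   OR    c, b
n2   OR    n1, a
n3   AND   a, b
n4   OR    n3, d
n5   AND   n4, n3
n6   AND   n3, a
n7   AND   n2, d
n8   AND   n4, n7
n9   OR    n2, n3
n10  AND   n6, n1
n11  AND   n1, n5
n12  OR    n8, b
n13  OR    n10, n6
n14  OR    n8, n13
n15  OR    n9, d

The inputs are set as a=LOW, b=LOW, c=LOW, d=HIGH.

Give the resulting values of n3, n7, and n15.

n3 = LOW; n7 = LOW; n15 = HIGH

n1 = c OR b = LOW OR LOW = LOW
n2 = n1 OR a = LOW OR LOW = LOW
n3 = a AND b = LOW AND LOW = LOW
n7 = n2 AND d = LOW AND HIGH = LOW
n9 = n2 OR n3 = LOW OR LOW = LOW
n15 = n9 OR d = LOW OR HIGH = HIGH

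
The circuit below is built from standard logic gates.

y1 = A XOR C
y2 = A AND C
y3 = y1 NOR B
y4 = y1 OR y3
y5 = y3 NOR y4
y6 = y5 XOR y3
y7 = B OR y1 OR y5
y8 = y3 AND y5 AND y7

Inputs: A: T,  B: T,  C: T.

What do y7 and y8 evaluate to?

y7 = T, y8 = F

y1 = A XOR C = T XOR T = F
y3 = y1 NOR B = F NOR T = F
y4 = y1 OR y3 = F OR F = F
y5 = y3 NOR y4 = F NOR F = T
y7 = B OR y1 OR y5 = T OR F OR T = T
y8 = y3 AND y5 AND y7 = F AND T AND T = F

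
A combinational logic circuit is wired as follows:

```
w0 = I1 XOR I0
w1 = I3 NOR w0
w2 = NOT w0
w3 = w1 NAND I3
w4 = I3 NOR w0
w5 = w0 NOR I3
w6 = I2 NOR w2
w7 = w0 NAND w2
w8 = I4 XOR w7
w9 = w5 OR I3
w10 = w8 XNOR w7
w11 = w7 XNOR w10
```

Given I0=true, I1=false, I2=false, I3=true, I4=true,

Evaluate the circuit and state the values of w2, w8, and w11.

w2 = false  w8 = false  w11 = false

w0 = I1 XOR I0 = false XOR true = true
w2 = NOT w0 = NOT true = false
w7 = w0 NAND w2 = true NAND false = true
w8 = I4 XOR w7 = true XOR true = false
w10 = w8 XNOR w7 = false XNOR true = false
w11 = w7 XNOR w10 = true XNOR false = false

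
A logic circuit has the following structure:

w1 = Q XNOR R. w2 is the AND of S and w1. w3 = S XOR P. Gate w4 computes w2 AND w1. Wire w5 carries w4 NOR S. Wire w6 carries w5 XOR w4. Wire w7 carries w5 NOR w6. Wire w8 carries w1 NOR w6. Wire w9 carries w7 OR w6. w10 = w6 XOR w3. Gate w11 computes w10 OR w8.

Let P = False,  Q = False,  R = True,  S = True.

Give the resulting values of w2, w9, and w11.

w1 = Q XNOR R = False XNOR True = False
w2 = S AND w1 = True AND False = False
w3 = S XOR P = True XOR False = True
w4 = w2 AND w1 = False AND False = False
w5 = w4 NOR S = False NOR True = False
w6 = w5 XOR w4 = False XOR False = False
w7 = w5 NOR w6 = False NOR False = True
w8 = w1 NOR w6 = False NOR False = True
w9 = w7 OR w6 = True OR False = True
w10 = w6 XOR w3 = False XOR True = True
w11 = w10 OR w8 = True OR True = True

w2 = False; w9 = True; w11 = True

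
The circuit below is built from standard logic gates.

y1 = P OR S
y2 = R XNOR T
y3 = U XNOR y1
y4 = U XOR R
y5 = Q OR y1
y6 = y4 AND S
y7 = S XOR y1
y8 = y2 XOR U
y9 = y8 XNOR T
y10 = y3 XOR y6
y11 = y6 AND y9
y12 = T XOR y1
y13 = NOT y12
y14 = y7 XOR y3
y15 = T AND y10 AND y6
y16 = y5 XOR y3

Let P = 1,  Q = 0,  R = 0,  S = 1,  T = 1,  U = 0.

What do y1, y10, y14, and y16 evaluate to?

y1 = 1  y10 = 0  y14 = 0  y16 = 1

y1 = P OR S = 1 OR 1 = 1
y3 = U XNOR y1 = 0 XNOR 1 = 0
y4 = U XOR R = 0 XOR 0 = 0
y5 = Q OR y1 = 0 OR 1 = 1
y6 = y4 AND S = 0 AND 1 = 0
y7 = S XOR y1 = 1 XOR 1 = 0
y10 = y3 XOR y6 = 0 XOR 0 = 0
y14 = y7 XOR y3 = 0 XOR 0 = 0
y16 = y5 XOR y3 = 1 XOR 0 = 1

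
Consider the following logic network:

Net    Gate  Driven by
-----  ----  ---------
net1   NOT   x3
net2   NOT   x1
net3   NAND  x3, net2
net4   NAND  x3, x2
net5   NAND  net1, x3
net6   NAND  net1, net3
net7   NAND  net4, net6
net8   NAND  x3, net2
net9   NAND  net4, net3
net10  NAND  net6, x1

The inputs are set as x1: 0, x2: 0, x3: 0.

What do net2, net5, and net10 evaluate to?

net2 = 1, net5 = 1, net10 = 1

net1 = NOT x3 = NOT 0 = 1
net2 = NOT x1 = NOT 0 = 1
net3 = x3 NAND net2 = 0 NAND 1 = 1
net5 = net1 NAND x3 = 1 NAND 0 = 1
net6 = net1 NAND net3 = 1 NAND 1 = 0
net10 = net6 NAND x1 = 0 NAND 0 = 1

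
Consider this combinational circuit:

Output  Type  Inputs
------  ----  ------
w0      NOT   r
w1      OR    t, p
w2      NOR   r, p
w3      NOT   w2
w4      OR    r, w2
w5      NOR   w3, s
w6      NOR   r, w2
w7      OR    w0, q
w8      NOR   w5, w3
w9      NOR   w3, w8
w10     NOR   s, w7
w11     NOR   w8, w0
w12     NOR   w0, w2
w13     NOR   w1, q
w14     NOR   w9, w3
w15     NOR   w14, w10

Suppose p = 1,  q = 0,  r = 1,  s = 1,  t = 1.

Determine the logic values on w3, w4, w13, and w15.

w0 = NOT r = NOT 1 = 0
w1 = t OR p = 1 OR 1 = 1
w2 = r NOR p = 1 NOR 1 = 0
w3 = NOT w2 = NOT 0 = 1
w4 = r OR w2 = 1 OR 0 = 1
w5 = w3 NOR s = 1 NOR 1 = 0
w7 = w0 OR q = 0 OR 0 = 0
w8 = w5 NOR w3 = 0 NOR 1 = 0
w9 = w3 NOR w8 = 1 NOR 0 = 0
w10 = s NOR w7 = 1 NOR 0 = 0
w13 = w1 NOR q = 1 NOR 0 = 0
w14 = w9 NOR w3 = 0 NOR 1 = 0
w15 = w14 NOR w10 = 0 NOR 0 = 1

w3 = 1, w4 = 1, w13 = 0, w15 = 1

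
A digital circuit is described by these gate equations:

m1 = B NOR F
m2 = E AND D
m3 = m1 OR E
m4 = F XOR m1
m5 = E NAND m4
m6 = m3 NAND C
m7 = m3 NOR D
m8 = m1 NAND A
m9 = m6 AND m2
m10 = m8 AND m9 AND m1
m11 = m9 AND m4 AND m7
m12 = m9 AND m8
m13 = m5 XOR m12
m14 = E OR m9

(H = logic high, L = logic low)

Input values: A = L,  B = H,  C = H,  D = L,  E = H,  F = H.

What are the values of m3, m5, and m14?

m3 = H, m5 = L, m14 = H

m1 = B NOR F = H NOR H = L
m2 = E AND D = H AND L = L
m3 = m1 OR E = L OR H = H
m4 = F XOR m1 = H XOR L = H
m5 = E NAND m4 = H NAND H = L
m6 = m3 NAND C = H NAND H = L
m9 = m6 AND m2 = L AND L = L
m14 = E OR m9 = H OR L = H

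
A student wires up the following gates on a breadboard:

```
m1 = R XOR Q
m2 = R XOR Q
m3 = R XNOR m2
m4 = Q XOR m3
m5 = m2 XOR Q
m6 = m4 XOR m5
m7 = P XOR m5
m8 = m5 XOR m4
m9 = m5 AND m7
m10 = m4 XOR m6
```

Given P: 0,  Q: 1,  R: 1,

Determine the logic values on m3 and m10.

m2 = R XOR Q = 1 XOR 1 = 0
m3 = R XNOR m2 = 1 XNOR 0 = 0
m4 = Q XOR m3 = 1 XOR 0 = 1
m5 = m2 XOR Q = 0 XOR 1 = 1
m6 = m4 XOR m5 = 1 XOR 1 = 0
m10 = m4 XOR m6 = 1 XOR 0 = 1

m3 = 0, m10 = 1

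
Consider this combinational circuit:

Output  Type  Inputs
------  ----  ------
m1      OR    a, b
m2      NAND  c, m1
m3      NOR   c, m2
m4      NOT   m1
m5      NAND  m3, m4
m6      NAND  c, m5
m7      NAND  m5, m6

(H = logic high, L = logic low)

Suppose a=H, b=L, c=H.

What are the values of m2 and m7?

m2 = L, m7 = H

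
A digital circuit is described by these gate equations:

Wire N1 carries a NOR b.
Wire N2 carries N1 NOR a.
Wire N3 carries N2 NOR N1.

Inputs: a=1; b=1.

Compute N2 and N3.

N2 = 0, N3 = 1

N1 = a NOR b = 1 NOR 1 = 0
N2 = N1 NOR a = 0 NOR 1 = 0
N3 = N2 NOR N1 = 0 NOR 0 = 1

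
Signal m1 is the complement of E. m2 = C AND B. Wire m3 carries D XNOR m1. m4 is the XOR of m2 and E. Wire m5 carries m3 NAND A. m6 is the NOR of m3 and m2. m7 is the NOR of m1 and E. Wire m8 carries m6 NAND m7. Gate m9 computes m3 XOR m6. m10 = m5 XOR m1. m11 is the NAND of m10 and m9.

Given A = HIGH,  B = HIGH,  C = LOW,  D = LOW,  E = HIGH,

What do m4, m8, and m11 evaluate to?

m4 = HIGH  m8 = HIGH  m11 = HIGH

m1 = NOT E = NOT HIGH = LOW
m2 = C AND B = LOW AND HIGH = LOW
m3 = D XNOR m1 = LOW XNOR LOW = HIGH
m4 = m2 XOR E = LOW XOR HIGH = HIGH
m5 = m3 NAND A = HIGH NAND HIGH = LOW
m6 = m3 NOR m2 = HIGH NOR LOW = LOW
m7 = m1 NOR E = LOW NOR HIGH = LOW
m8 = m6 NAND m7 = LOW NAND LOW = HIGH
m9 = m3 XOR m6 = HIGH XOR LOW = HIGH
m10 = m5 XOR m1 = LOW XOR LOW = LOW
m11 = m10 NAND m9 = LOW NAND HIGH = HIGH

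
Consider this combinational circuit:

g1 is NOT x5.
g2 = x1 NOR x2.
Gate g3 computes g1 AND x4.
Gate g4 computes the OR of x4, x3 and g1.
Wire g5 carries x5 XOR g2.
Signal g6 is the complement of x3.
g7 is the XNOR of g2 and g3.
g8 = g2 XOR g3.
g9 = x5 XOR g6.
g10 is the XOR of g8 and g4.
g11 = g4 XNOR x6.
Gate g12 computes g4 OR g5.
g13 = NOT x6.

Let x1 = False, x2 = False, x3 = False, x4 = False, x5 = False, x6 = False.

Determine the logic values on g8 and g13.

g1 = NOT x5 = NOT False = True
g2 = x1 NOR x2 = False NOR False = True
g3 = g1 AND x4 = True AND False = False
g8 = g2 XOR g3 = True XOR False = True
g13 = NOT x6 = NOT False = True

g8 = True, g13 = True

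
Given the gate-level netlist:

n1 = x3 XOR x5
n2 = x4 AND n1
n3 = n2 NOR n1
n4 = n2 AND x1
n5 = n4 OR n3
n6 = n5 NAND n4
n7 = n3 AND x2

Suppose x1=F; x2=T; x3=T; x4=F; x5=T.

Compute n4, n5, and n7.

n4 = F  n5 = T  n7 = T

n1 = x3 XOR x5 = T XOR T = F
n2 = x4 AND n1 = F AND F = F
n3 = n2 NOR n1 = F NOR F = T
n4 = n2 AND x1 = F AND F = F
n5 = n4 OR n3 = F OR T = T
n7 = n3 AND x2 = T AND T = T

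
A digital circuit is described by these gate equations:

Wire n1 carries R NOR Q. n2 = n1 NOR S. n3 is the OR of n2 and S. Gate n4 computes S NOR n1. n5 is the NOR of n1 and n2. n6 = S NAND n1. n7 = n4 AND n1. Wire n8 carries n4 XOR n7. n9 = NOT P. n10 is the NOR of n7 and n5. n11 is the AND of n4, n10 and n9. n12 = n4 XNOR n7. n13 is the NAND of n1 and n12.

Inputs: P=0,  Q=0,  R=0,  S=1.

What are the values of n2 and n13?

n1 = R NOR Q = 0 NOR 0 = 1
n2 = n1 NOR S = 1 NOR 1 = 0
n4 = S NOR n1 = 1 NOR 1 = 0
n7 = n4 AND n1 = 0 AND 1 = 0
n12 = n4 XNOR n7 = 0 XNOR 0 = 1
n13 = n1 NAND n12 = 1 NAND 1 = 0

n2 = 0, n13 = 0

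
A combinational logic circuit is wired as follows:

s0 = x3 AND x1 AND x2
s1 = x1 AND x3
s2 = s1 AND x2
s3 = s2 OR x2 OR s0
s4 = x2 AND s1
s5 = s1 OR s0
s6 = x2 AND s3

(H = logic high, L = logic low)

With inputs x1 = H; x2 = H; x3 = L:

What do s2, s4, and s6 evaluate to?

s2 = L; s4 = L; s6 = H

s0 = x3 AND x1 AND x2 = L AND H AND H = L
s1 = x1 AND x3 = H AND L = L
s2 = s1 AND x2 = L AND H = L
s3 = s2 OR x2 OR s0 = L OR H OR L = H
s4 = x2 AND s1 = H AND L = L
s6 = x2 AND s3 = H AND H = H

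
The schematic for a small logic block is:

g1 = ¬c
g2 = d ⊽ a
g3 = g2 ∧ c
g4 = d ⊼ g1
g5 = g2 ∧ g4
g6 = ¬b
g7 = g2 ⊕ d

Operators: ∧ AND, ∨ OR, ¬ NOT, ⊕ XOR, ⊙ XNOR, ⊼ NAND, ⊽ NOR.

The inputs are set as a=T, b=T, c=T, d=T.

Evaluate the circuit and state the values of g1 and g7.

g1 = NOT c = NOT T = F
g2 = d NOR a = T NOR T = F
g7 = g2 XOR d = F XOR T = T

g1 = F, g7 = T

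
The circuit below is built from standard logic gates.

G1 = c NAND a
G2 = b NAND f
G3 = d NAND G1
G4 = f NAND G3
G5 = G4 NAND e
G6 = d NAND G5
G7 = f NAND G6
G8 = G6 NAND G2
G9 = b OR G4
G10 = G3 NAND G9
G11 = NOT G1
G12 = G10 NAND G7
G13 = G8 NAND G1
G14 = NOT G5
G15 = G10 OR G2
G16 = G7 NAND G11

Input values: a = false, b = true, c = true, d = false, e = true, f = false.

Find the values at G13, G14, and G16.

G1 = c NAND a = true NAND false = true
G2 = b NAND f = true NAND false = true
G3 = d NAND G1 = false NAND true = true
G4 = f NAND G3 = false NAND true = true
G5 = G4 NAND e = true NAND true = false
G6 = d NAND G5 = false NAND false = true
G7 = f NAND G6 = false NAND true = true
G8 = G6 NAND G2 = true NAND true = false
G11 = NOT G1 = NOT true = false
G13 = G8 NAND G1 = false NAND true = true
G14 = NOT G5 = NOT false = true
G16 = G7 NAND G11 = true NAND false = true

G13 = true, G14 = true, G16 = true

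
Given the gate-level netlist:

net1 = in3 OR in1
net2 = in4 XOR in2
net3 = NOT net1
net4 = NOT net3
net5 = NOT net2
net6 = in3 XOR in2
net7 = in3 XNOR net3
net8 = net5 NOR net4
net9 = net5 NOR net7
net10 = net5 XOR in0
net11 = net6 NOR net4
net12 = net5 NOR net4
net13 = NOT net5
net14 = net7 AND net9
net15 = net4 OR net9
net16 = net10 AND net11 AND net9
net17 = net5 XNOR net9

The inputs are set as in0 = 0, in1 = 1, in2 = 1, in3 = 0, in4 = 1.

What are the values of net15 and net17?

net15 = 1, net17 = 0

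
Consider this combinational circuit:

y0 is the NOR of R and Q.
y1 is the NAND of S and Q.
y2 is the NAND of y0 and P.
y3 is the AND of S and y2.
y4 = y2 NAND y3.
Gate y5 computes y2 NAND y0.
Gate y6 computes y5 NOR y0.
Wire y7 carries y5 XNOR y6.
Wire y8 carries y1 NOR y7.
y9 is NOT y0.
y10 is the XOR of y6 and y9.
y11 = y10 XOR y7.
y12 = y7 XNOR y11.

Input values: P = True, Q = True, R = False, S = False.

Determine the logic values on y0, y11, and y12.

y0 = R NOR Q = False NOR True = False
y2 = y0 NAND P = False NAND True = True
y5 = y2 NAND y0 = True NAND False = True
y6 = y5 NOR y0 = True NOR False = False
y7 = y5 XNOR y6 = True XNOR False = False
y9 = NOT y0 = NOT False = True
y10 = y6 XOR y9 = False XOR True = True
y11 = y10 XOR y7 = True XOR False = True
y12 = y7 XNOR y11 = False XNOR True = False

y0 = False, y11 = True, y12 = False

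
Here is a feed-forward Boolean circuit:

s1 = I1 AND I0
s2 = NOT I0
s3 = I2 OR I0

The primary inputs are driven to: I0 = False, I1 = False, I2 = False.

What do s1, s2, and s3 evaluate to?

s1 = False  s2 = True  s3 = False

s1 = False AND False = False
s2 = NOT False = True
s3 = False OR False = False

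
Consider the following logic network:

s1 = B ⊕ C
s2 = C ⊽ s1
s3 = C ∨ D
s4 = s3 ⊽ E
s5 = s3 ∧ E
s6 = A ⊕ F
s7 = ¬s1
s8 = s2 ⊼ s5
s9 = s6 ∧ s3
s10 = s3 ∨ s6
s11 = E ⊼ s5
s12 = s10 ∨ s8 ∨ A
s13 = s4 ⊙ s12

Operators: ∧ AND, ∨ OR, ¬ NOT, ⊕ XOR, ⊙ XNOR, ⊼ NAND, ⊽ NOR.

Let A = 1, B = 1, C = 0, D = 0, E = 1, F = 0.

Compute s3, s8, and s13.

s1 = B XOR C = 1 XOR 0 = 1
s2 = C NOR s1 = 0 NOR 1 = 0
s3 = C OR D = 0 OR 0 = 0
s4 = s3 NOR E = 0 NOR 1 = 0
s5 = s3 AND E = 0 AND 1 = 0
s6 = A XOR F = 1 XOR 0 = 1
s8 = s2 NAND s5 = 0 NAND 0 = 1
s10 = s3 OR s6 = 0 OR 1 = 1
s12 = s10 OR s8 OR A = 1 OR 1 OR 1 = 1
s13 = s4 XNOR s12 = 0 XNOR 1 = 0

s3 = 0, s8 = 1, s13 = 0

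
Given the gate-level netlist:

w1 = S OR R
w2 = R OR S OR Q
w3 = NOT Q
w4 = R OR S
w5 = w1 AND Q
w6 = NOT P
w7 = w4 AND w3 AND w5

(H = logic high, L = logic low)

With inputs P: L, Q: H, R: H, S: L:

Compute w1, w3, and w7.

w1 = S OR R = L OR H = H
w3 = NOT Q = NOT H = L
w4 = R OR S = H OR L = H
w5 = w1 AND Q = H AND H = H
w7 = w4 AND w3 AND w5 = H AND L AND H = L

w1 = H; w3 = L; w7 = L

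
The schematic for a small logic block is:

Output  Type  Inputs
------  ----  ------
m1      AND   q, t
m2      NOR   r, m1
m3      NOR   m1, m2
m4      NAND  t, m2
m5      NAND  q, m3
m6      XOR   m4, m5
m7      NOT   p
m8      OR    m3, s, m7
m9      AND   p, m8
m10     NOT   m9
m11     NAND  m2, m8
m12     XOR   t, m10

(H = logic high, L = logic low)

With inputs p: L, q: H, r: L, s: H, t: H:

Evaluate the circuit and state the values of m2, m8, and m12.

m2 = L  m8 = H  m12 = L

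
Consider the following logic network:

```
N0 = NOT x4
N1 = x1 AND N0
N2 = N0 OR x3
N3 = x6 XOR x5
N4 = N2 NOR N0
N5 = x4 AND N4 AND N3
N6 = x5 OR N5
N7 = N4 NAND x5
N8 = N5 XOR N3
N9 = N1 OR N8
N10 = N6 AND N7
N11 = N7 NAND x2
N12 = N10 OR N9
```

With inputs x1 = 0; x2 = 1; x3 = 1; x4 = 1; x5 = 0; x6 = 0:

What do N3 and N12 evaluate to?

N3 = 0, N12 = 0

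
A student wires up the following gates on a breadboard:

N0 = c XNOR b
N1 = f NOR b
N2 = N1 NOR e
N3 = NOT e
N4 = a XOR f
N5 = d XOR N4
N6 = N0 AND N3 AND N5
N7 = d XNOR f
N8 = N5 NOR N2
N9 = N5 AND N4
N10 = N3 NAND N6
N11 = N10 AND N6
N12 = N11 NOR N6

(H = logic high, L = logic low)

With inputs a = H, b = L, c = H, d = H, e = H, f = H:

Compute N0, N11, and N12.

N0 = L  N11 = L  N12 = H

N0 = c XNOR b = H XNOR L = L
N3 = NOT e = NOT H = L
N4 = a XOR f = H XOR H = L
N5 = d XOR N4 = H XOR L = H
N6 = N0 AND N3 AND N5 = L AND L AND H = L
N10 = N3 NAND N6 = L NAND L = H
N11 = N10 AND N6 = H AND L = L
N12 = N11 NOR N6 = L NOR L = H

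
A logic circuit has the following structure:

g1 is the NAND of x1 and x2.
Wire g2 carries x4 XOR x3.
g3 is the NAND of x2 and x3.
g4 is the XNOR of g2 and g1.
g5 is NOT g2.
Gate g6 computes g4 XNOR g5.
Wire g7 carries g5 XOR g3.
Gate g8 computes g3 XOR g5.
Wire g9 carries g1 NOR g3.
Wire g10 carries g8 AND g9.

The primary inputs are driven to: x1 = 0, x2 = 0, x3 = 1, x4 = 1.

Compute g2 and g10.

g2 = 0; g10 = 0

g1 = x1 NAND x2 = 0 NAND 0 = 1
g2 = x4 XOR x3 = 1 XOR 1 = 0
g3 = x2 NAND x3 = 0 NAND 1 = 1
g5 = NOT g2 = NOT 0 = 1
g8 = g3 XOR g5 = 1 XOR 1 = 0
g9 = g1 NOR g3 = 1 NOR 1 = 0
g10 = g8 AND g9 = 0 AND 0 = 0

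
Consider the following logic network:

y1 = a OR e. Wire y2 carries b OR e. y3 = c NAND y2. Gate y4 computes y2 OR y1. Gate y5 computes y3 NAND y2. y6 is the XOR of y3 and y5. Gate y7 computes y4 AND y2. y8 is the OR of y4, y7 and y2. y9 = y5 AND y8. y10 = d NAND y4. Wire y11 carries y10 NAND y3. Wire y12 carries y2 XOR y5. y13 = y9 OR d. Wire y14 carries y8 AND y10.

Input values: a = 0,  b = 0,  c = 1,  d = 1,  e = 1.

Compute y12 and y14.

y12 = 0, y14 = 0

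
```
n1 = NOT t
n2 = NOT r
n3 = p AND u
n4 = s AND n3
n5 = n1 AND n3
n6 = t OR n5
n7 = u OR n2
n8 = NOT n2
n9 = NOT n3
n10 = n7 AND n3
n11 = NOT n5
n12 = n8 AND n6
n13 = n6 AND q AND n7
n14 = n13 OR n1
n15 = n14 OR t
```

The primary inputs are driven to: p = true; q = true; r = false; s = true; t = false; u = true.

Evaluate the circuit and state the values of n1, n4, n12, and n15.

n1 = NOT t = NOT false = true
n2 = NOT r = NOT false = true
n3 = p AND u = true AND true = true
n4 = s AND n3 = true AND true = true
n5 = n1 AND n3 = true AND true = true
n6 = t OR n5 = false OR true = true
n7 = u OR n2 = true OR true = true
n8 = NOT n2 = NOT true = false
n12 = n8 AND n6 = false AND true = false
n13 = n6 AND q AND n7 = true AND true AND true = true
n14 = n13 OR n1 = true OR true = true
n15 = n14 OR t = true OR false = true

n1 = true; n4 = true; n12 = false; n15 = true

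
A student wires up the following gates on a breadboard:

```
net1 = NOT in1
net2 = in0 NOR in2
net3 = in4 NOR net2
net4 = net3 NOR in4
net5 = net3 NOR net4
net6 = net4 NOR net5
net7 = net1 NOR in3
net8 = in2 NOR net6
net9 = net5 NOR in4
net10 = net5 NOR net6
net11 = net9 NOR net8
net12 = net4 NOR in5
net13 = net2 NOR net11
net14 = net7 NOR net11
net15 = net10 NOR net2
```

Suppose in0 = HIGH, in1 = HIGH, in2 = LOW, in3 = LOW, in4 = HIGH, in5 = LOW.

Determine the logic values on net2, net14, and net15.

net1 = NOT in1 = NOT HIGH = LOW
net2 = in0 NOR in2 = HIGH NOR LOW = LOW
net3 = in4 NOR net2 = HIGH NOR LOW = LOW
net4 = net3 NOR in4 = LOW NOR HIGH = LOW
net5 = net3 NOR net4 = LOW NOR LOW = HIGH
net6 = net4 NOR net5 = LOW NOR HIGH = LOW
net7 = net1 NOR in3 = LOW NOR LOW = HIGH
net8 = in2 NOR net6 = LOW NOR LOW = HIGH
net9 = net5 NOR in4 = HIGH NOR HIGH = LOW
net10 = net5 NOR net6 = HIGH NOR LOW = LOW
net11 = net9 NOR net8 = LOW NOR HIGH = LOW
net14 = net7 NOR net11 = HIGH NOR LOW = LOW
net15 = net10 NOR net2 = LOW NOR LOW = HIGH

net2 = LOW; net14 = LOW; net15 = HIGH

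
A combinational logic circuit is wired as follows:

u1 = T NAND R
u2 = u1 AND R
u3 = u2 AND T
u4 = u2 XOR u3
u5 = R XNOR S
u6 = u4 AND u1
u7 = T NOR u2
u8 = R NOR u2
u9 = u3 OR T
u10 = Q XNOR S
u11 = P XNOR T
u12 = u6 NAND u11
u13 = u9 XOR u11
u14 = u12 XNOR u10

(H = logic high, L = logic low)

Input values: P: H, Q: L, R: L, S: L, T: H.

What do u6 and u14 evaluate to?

u1 = T NAND R = H NAND L = H
u2 = u1 AND R = H AND L = L
u3 = u2 AND T = L AND H = L
u4 = u2 XOR u3 = L XOR L = L
u6 = u4 AND u1 = L AND H = L
u10 = Q XNOR S = L XNOR L = H
u11 = P XNOR T = H XNOR H = H
u12 = u6 NAND u11 = L NAND H = H
u14 = u12 XNOR u10 = H XNOR H = H

u6 = L, u14 = H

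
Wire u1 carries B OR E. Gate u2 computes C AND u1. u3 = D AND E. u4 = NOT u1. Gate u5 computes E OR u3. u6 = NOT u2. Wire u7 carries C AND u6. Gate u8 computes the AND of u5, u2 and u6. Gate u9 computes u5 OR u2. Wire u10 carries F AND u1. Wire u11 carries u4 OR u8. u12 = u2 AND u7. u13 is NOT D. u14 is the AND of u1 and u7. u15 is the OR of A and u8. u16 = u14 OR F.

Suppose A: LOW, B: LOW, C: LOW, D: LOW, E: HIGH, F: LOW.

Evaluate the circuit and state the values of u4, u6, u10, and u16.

u1 = B OR E = LOW OR HIGH = HIGH
u2 = C AND u1 = LOW AND HIGH = LOW
u4 = NOT u1 = NOT HIGH = LOW
u6 = NOT u2 = NOT LOW = HIGH
u7 = C AND u6 = LOW AND HIGH = LOW
u10 = F AND u1 = LOW AND HIGH = LOW
u14 = u1 AND u7 = HIGH AND LOW = LOW
u16 = u14 OR F = LOW OR LOW = LOW

u4 = LOW, u6 = HIGH, u10 = LOW, u16 = LOW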